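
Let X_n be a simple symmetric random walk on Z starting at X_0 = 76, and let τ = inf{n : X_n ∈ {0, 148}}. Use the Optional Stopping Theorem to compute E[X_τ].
E[X_τ] = 76

X_n is a martingale and τ is a bounded-mean stopping time (indeed τ is finite a.s. with bounded expectation since the walk is in a bounded region). By the OST, E[X_τ] = E[X_0] = 76. Equivalently: E[X_τ] = 148 · P(hit 148 first) + 0 · P(hit 0 first) = 148 · (76/148) = 76.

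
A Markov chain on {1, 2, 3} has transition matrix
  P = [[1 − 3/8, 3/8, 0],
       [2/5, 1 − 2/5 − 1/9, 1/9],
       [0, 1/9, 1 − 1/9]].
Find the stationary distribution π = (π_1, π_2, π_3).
π = (8/23, 15/46, 15/46)

This is a birth-death chain on three states, which satisfies detailed balance: π_1 · P_{12} = π_2 · P_{21} and π_2 · P_{23} = π_3 · P_{32}.
From π_1 · 3/8 = π_2 · 2/5: π_2/π_1 = (3/8)/(2/5) = 15/16.
From π_2 · 1/9 = π_3 · 1/9: π_3/π_2 = (1/9)/(1/9) = 1.
Take π_1 proportional to 1; then unnormalized π = (1, 15/16, 15/16). Normalize by dividing by the sum 23/8:
  π = (8/23, 15/46, 15/46).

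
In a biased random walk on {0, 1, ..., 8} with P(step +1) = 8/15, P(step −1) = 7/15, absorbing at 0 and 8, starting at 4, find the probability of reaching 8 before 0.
P(hit 8 before 0) = (1 − (7/8)^4) / (1 − (7/8)^8) = 4096/6497

Let u_k denote P(reach 8 before 0 | start at k). Boundary: u_0 = 0, u_8 = 1. Recurrence: u_k = 8/15·u_{k+1} + 7/15·u_{k-1} for 1 ≤ k ≤ 7. Try u_k = A + B·r^k with r = q/p = (7/15)/(8/15) = 7/8. Substitution satisfies the recurrence; boundary conditions give:
  u_k = (1 − r^k) / (1 − r^N) = (1 − (7/8)^4) / (1 − (7/8)^8) = 4096/6497.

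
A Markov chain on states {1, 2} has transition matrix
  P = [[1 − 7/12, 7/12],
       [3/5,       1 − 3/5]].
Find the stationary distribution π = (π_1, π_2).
π_1 = 36/71, π_2 = 35/71

Solve πP = π with π_1 + π_2 = 1. From πP = π: π_1 · (1 − 7/12) + π_2 · 3/5 = π_1 ⇒ π_2 · 3/5 = π_1 · 7/12 ⇒ π_2/π_1 = (7/12)/(3/5) = 35/36. Together with π_1 + π_2 = 1:
  π_1 = (3/5)/(7/12 + 3/5) = (3/5)/(71/60) = 36/71,
  π_2 = (7/12)/(7/12 + 3/5) = (7/12)/(71/60) = 35/71.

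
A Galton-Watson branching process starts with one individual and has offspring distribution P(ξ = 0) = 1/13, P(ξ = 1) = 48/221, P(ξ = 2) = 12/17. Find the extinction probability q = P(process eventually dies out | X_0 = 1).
q = 17/156

The pgf is f(s) = 1/13 + 48/221·s + 12/17·s². The extinction probability q is the smallest fixed point of f in [0, 1]. Setting s = f(s):
  12/17·s² + (48/221 − 1)·s + 1/13 = 0
  12/17·s² − (1/13 + 12/17)·s + 1/13 = 0
which factors as (s − 1)·(12/17·s − 1/13) = 0, giving roots s = 1 and s = (1/13)/(12/17) = 17/156.
Mean offspring μ = 48/221 + 2·12/17 = 360/221 > 1 (supercritical), so q < 1. The extinction probability is the smaller root: q = (1/13)/(12/17) = 17/156.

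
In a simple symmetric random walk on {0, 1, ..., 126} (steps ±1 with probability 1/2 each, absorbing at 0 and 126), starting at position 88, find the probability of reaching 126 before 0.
P(hit 126 before 0) = 88/126 = 44/63

Let u_k = P(hit 126 before 0 | start at k). Then u_0 = 0, u_126 = 1, and u_k = u_{k-1}/2 + u_{k+1}/2 for 1 ≤ k ≤ 125. This harmonic recurrence is solved by u_k = k/126, giving u_88 = 88/126 = 44/63.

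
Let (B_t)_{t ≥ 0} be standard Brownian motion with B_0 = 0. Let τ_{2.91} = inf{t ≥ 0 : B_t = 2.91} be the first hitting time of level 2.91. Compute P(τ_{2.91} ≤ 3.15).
P(τ_{2.91} ≤ 3.15) = 2(1 − Φ(2.91/√3.15)) = 2(1 − Φ(1.6396)) ≈ 0.1011

By the reflection principle for standard BM, P(τ_b ≤ t) = 2 · P(B_t ≥ b). Since B_t ~ N(0, t), P(B_t ≥ 2.91) = 1 − Φ(2.91/√t) = 1 − Φ(2.91/√3.15) = 1 − Φ(1.6396) ≈ 0.05054. Doubling: P(τ_{2.91} ≤ 3.15) ≈ 2 · 0.05054 = 0.10108 ≈ 0.1011.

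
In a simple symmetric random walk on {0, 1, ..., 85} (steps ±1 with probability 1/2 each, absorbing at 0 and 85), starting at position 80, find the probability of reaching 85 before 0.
P(hit 85 before 0) = 80/85 = 16/17

Let u_k = P(hit 85 before 0 | start at k). Then u_0 = 0, u_85 = 1, and u_k = u_{k-1}/2 + u_{k+1}/2 for 1 ≤ k ≤ 84. This harmonic recurrence is solved by u_k = k/85, giving u_80 = 80/85 = 16/17.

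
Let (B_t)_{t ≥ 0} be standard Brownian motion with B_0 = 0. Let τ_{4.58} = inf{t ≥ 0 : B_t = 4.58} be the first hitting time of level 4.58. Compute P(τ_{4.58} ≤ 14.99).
P(τ_{4.58} ≤ 14.99) = 2(1 − Φ(4.58/√14.99)) = 2(1 − Φ(1.1829)) ≈ 0.2368

By the reflection principle for standard BM, P(τ_b ≤ t) = 2 · P(B_t ≥ b). Since B_t ~ N(0, t), P(B_t ≥ 4.58) = 1 − Φ(4.58/√t) = 1 − Φ(4.58/√14.99) = 1 − Φ(1.1829) ≈ 0.11842. Doubling: P(τ_{4.58} ≤ 14.99) ≈ 2 · 0.11842 = 0.23684 ≈ 0.2368.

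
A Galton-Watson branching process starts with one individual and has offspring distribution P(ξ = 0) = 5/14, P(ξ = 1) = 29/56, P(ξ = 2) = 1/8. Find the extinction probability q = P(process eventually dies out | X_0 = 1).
q = 1

Mean offspring μ = 0·5/14 + 1·29/56 + 2·1/8 = 43/56 ≤ 1. For μ ≤ 1 with offspring not concentrated at 1, the Galton-Watson process goes extinct almost surely, so q = 1.
(Algebraic check: The pgf is f(s) = 5/14 + 29/56·s + 1/8·s². The extinction probability q is the smallest fixed point of f in [0, 1]. Setting s = f(s):
  1/8·s² + (29/56 − 1)·s + 5/14 = 0
  1/8·s² − (5/14 + 1/8)·s + 5/14 = 0
which factors as (s − 1)·(1/8·s − 5/14) = 0, giving roots s = 1 and s = (5/14)/(1/8) = 20/7. Since 20/7 ≥ 1, the smallest root in [0, 1] is s = 1.)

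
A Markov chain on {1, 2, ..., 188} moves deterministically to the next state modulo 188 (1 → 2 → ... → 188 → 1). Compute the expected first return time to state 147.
E[T_147 | X_0 = 147] = 188

The chain cycles deterministically, so starting at state 147 it returns in exactly 188 steps. Equivalently, the stationary distribution is uniform π_j = 1/188 for every state j, so by Kac's formula E[T_147] = 1/π_147 = 188.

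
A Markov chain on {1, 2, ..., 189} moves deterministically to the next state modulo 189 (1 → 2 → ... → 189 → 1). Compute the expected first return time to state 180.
E[T_180 | X_0 = 180] = 189

The chain cycles deterministically, so starting at state 180 it returns in exactly 189 steps. Equivalently, the stationary distribution is uniform π_j = 1/189 for every state j, so by Kac's formula E[T_180] = 1/π_180 = 189.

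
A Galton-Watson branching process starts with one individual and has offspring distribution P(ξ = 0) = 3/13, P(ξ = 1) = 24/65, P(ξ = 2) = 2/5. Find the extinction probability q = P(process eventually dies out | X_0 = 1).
q = 15/26

The pgf is f(s) = 3/13 + 24/65·s + 2/5·s². The extinction probability q is the smallest fixed point of f in [0, 1]. Setting s = f(s):
  2/5·s² + (24/65 − 1)·s + 3/13 = 0
  2/5·s² − (3/13 + 2/5)·s + 3/13 = 0
which factors as (s − 1)·(2/5·s − 3/13) = 0, giving roots s = 1 and s = (3/13)/(2/5) = 15/26.
Mean offspring μ = 24/65 + 2·2/5 = 76/65 > 1 (supercritical), so q < 1. The extinction probability is the smaller root: q = (3/13)/(2/5) = 15/26.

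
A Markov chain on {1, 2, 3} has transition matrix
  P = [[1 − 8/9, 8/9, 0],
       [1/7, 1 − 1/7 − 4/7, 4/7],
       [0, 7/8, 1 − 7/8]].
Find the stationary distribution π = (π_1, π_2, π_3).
π = (7/79, 392/711, 256/711)

This is a birth-death chain on three states, which satisfies detailed balance: π_1 · P_{12} = π_2 · P_{21} and π_2 · P_{23} = π_3 · P_{32}.
From π_1 · 8/9 = π_2 · 1/7: π_2/π_1 = (8/9)/(1/7) = 56/9.
From π_2 · 4/7 = π_3 · 7/8: π_3/π_2 = (4/7)/(7/8) = 32/49.
Take π_1 proportional to 1; then unnormalized π = (1, 56/9, 256/63). Normalize by dividing by the sum 79/7:
  π = (7/79, 392/711, 256/711).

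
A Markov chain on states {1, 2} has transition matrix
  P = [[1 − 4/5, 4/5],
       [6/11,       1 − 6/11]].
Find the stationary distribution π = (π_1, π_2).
π_1 = 15/37, π_2 = 22/37

Solve πP = π with π_1 + π_2 = 1. From πP = π: π_1 · (1 − 4/5) + π_2 · 6/11 = π_1 ⇒ π_2 · 6/11 = π_1 · 4/5 ⇒ π_2/π_1 = (4/5)/(6/11) = 22/15. Together with π_1 + π_2 = 1:
  π_1 = (6/11)/(4/5 + 6/11) = (6/11)/(74/55) = 15/37,
  π_2 = (4/5)/(4/5 + 6/11) = (4/5)/(74/55) = 22/37.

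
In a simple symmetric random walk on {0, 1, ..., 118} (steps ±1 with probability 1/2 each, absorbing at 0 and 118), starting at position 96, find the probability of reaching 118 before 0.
P(hit 118 before 0) = 96/118 = 48/59

Let u_k = P(hit 118 before 0 | start at k). Then u_0 = 0, u_118 = 1, and u_k = u_{k-1}/2 + u_{k+1}/2 for 1 ≤ k ≤ 117. This harmonic recurrence is solved by u_k = k/118, giving u_96 = 96/118 = 48/59.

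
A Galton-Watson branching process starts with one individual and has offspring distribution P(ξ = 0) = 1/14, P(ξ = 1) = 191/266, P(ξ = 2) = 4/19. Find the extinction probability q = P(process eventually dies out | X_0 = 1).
q = 19/56

The pgf is f(s) = 1/14 + 191/266·s + 4/19·s². The extinction probability q is the smallest fixed point of f in [0, 1]. Setting s = f(s):
  4/19·s² + (191/266 − 1)·s + 1/14 = 0
  4/19·s² − (1/14 + 4/19)·s + 1/14 = 0
which factors as (s − 1)·(4/19·s − 1/14) = 0, giving roots s = 1 and s = (1/14)/(4/19) = 19/56.
Mean offspring μ = 191/266 + 2·4/19 = 303/266 > 1 (supercritical), so q < 1. The extinction probability is the smaller root: q = (1/14)/(4/19) = 19/56.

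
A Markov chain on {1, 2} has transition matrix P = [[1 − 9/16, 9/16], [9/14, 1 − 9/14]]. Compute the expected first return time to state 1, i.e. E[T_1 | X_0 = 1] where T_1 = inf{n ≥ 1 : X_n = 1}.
E[T_1 | X_0 = 1] = 1/π_1 = 15/8

For an irreducible recurrent Markov chain with stationary distribution π, E[T_i | X_0 = i] = 1/π_i (Kac's formula). Here π_1 = (9/14)/(9/16 + 9/14) = (9/14)/(135/112) = 8/15, so E[T_1 | X_0 = 1] = 1/π_1 = (9/16 + 9/14)/(9/14) = (135/112)/(9/14) = 15/8.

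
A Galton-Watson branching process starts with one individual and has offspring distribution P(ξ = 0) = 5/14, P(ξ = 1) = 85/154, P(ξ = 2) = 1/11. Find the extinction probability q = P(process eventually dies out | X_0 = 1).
q = 1

Mean offspring μ = 0·5/14 + 1·85/154 + 2·1/11 = 113/154 ≤ 1. For μ ≤ 1 with offspring not concentrated at 1, the Galton-Watson process goes extinct almost surely, so q = 1.
(Algebraic check: The pgf is f(s) = 5/14 + 85/154·s + 1/11·s². The extinction probability q is the smallest fixed point of f in [0, 1]. Setting s = f(s):
  1/11·s² + (85/154 − 1)·s + 5/14 = 0
  1/11·s² − (5/14 + 1/11)·s + 5/14 = 0
which factors as (s − 1)·(1/11·s − 5/14) = 0, giving roots s = 1 and s = (5/14)/(1/11) = 55/14. Since 55/14 ≥ 1, the smallest root in [0, 1] is s = 1.)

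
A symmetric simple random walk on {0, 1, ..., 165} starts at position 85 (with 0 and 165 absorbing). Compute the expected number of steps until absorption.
E[τ | X_0 = 85] = 6800

Let v_k = E[τ | X_0 = k]. Boundary: v_0 = v_165 = 0. Recurrence: v_k = 1 + (v_{k-1} + v_{k+1})/2 for 1 ≤ k ≤ 164. The particular solution to v_k − (v_{k-1} + v_{k+1})/2 = 1 is v_k = −k^2. Adding homogeneous solution A + B k and matching boundaries gives v_k = k (165 − k). Substituting k = 85: v_85 = 85 · 80 = 6800.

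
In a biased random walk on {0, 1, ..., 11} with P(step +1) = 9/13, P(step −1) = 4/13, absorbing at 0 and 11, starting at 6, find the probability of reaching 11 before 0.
P(hit 11 before 0) = (1 − (4/9)^6) / (1 − (4/9)^11) = 6227838981/6275373061

Let u_k denote P(reach 11 before 0 | start at k). Boundary: u_0 = 0, u_11 = 1. Recurrence: u_k = 9/13·u_{k+1} + 4/13·u_{k-1} for 1 ≤ k ≤ 10. Try u_k = A + B·r^k with r = q/p = (4/13)/(9/13) = 4/9. Substitution satisfies the recurrence; boundary conditions give:
  u_k = (1 − r^k) / (1 − r^N) = (1 − (4/9)^6) / (1 − (4/9)^11) = 6227838981/6275373061.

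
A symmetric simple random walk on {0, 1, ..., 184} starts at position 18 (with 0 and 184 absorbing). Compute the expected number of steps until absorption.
E[τ | X_0 = 18] = 2988

Let v_k = E[τ | X_0 = k]. Boundary: v_0 = v_184 = 0. Recurrence: v_k = 1 + (v_{k-1} + v_{k+1})/2 for 1 ≤ k ≤ 183. The particular solution to v_k − (v_{k-1} + v_{k+1})/2 = 1 is v_k = −k^2. Adding homogeneous solution A + B k and matching boundaries gives v_k = k (184 − k). Substituting k = 18: v_18 = 18 · 166 = 2988.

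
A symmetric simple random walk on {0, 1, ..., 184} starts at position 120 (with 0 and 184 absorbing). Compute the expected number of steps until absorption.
E[τ | X_0 = 120] = 7680

Let v_k = E[τ | X_0 = k]. Boundary: v_0 = v_184 = 0. Recurrence: v_k = 1 + (v_{k-1} + v_{k+1})/2 for 1 ≤ k ≤ 183. The particular solution to v_k − (v_{k-1} + v_{k+1})/2 = 1 is v_k = −k^2. Adding homogeneous solution A + B k and matching boundaries gives v_k = k (184 − k). Substituting k = 120: v_120 = 120 · 64 = 7680.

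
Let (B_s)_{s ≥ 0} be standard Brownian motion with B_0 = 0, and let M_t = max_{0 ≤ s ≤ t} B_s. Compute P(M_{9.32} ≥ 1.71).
P(M_{9.32} ≥ 1.71) = 2·P(B_{9.32} ≥ 1.71) = 2(1 − Φ(1.71/√9.32)) ≈ 0.5754

By the reflection principle for Brownian motion, P(M_t ≥ a) = 2 · P(B_t ≥ a) for a ≥ 0. Since B_t ~ N(0, t), P(B_t ≥ 1.71) = 1 − Φ(1.71/√t) = 1 − Φ(1.71/√9.32) = 1 − Φ(0.5601). So
  P(M_{9.32} ≥ 1.71) = 2(1 − Φ(0.5601)) ≈ 0.5754.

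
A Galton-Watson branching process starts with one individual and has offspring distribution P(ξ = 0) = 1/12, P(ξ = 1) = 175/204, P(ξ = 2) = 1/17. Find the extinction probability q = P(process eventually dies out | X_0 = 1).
q = 1

Mean offspring μ = 0·1/12 + 1·175/204 + 2·1/17 = 199/204 ≤ 1. For μ ≤ 1 with offspring not concentrated at 1, the Galton-Watson process goes extinct almost surely, so q = 1.
(Algebraic check: The pgf is f(s) = 1/12 + 175/204·s + 1/17·s². The extinction probability q is the smallest fixed point of f in [0, 1]. Setting s = f(s):
  1/17·s² + (175/204 − 1)·s + 1/12 = 0
  1/17·s² − (1/12 + 1/17)·s + 1/12 = 0
which factors as (s − 1)·(1/17·s − 1/12) = 0, giving roots s = 1 and s = (1/12)/(1/17) = 17/12. Since 17/12 ≥ 1, the smallest root in [0, 1] is s = 1.)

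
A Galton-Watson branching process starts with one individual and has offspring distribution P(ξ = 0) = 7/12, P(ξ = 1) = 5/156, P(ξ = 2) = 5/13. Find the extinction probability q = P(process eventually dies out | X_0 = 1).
q = 1

Mean offspring μ = 0·7/12 + 1·5/156 + 2·5/13 = 125/156 ≤ 1. For μ ≤ 1 with offspring not concentrated at 1, the Galton-Watson process goes extinct almost surely, so q = 1.
(Algebraic check: The pgf is f(s) = 7/12 + 5/156·s + 5/13·s². The extinction probability q is the smallest fixed point of f in [0, 1]. Setting s = f(s):
  5/13·s² + (5/156 − 1)·s + 7/12 = 0
  5/13·s² − (7/12 + 5/13)·s + 7/12 = 0
which factors as (s − 1)·(5/13·s − 7/12) = 0, giving roots s = 1 and s = (7/12)/(5/13) = 91/60. Since 91/60 ≥ 1, the smallest root in [0, 1] is s = 1.)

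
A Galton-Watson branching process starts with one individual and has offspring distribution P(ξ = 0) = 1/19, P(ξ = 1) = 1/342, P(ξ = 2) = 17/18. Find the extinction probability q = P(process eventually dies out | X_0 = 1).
q = 18/323

The pgf is f(s) = 1/19 + 1/342·s + 17/18·s². The extinction probability q is the smallest fixed point of f in [0, 1]. Setting s = f(s):
  17/18·s² + (1/342 − 1)·s + 1/19 = 0
  17/18·s² − (1/19 + 17/18)·s + 1/19 = 0
which factors as (s − 1)·(17/18·s − 1/19) = 0, giving roots s = 1 and s = (1/19)/(17/18) = 18/323.
Mean offspring μ = 1/342 + 2·17/18 = 647/342 > 1 (supercritical), so q < 1. The extinction probability is the smaller root: q = (1/19)/(17/18) = 18/323.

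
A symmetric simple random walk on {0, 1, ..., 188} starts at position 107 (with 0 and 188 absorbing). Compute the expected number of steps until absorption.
E[τ | X_0 = 107] = 8667

Let v_k = E[τ | X_0 = k]. Boundary: v_0 = v_188 = 0. Recurrence: v_k = 1 + (v_{k-1} + v_{k+1})/2 for 1 ≤ k ≤ 187. The particular solution to v_k − (v_{k-1} + v_{k+1})/2 = 1 is v_k = −k^2. Adding homogeneous solution A + B k and matching boundaries gives v_k = k (188 − k). Substituting k = 107: v_107 = 107 · 81 = 8667.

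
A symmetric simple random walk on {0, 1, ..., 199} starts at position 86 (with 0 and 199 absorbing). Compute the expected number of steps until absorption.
E[τ | X_0 = 86] = 9718

Let v_k = E[τ | X_0 = k]. Boundary: v_0 = v_199 = 0. Recurrence: v_k = 1 + (v_{k-1} + v_{k+1})/2 for 1 ≤ k ≤ 198. The particular solution to v_k − (v_{k-1} + v_{k+1})/2 = 1 is v_k = −k^2. Adding homogeneous solution A + B k and matching boundaries gives v_k = k (199 − k). Substituting k = 86: v_86 = 86 · 113 = 9718.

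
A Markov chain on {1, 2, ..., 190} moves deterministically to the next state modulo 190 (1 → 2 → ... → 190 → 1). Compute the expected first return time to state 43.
E[T_43 | X_0 = 43] = 190

The chain cycles deterministically, so starting at state 43 it returns in exactly 190 steps. Equivalently, the stationary distribution is uniform π_j = 1/190 for every state j, so by Kac's formula E[T_43] = 1/π_43 = 190.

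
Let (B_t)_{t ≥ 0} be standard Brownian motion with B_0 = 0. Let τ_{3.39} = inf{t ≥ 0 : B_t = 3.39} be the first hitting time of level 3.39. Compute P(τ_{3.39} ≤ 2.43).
P(τ_{3.39} ≤ 2.43) = 2(1 − Φ(3.39/√2.43)) = 2(1 − Φ(2.1747)) ≈ 0.0297

By the reflection principle for standard BM, P(τ_b ≤ t) = 2 · P(B_t ≥ b). Since B_t ~ N(0, t), P(B_t ≥ 3.39) = 1 − Φ(3.39/√t) = 1 − Φ(3.39/√2.43) = 1 − Φ(2.1747) ≈ 0.01483. Doubling: P(τ_{3.39} ≤ 2.43) ≈ 2 · 0.01483 = 0.02966 ≈ 0.0297.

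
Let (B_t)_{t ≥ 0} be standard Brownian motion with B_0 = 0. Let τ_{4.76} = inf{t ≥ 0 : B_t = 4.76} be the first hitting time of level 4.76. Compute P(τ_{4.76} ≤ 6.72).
P(τ_{4.76} ≤ 6.72) = 2(1 − Φ(4.76/√6.72)) = 2(1 − Φ(1.8362)) ≈ 0.0663

By the reflection principle for standard BM, P(τ_b ≤ t) = 2 · P(B_t ≥ b). Since B_t ~ N(0, t), P(B_t ≥ 4.76) = 1 − Φ(4.76/√t) = 1 − Φ(4.76/√6.72) = 1 − Φ(1.8362) ≈ 0.03316. Doubling: P(τ_{4.76} ≤ 6.72) ≈ 2 · 0.03316 = 0.06632 ≈ 0.0663.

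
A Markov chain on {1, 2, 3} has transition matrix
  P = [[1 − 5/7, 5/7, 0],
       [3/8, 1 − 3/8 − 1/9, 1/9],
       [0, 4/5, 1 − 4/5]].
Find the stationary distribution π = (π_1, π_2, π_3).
π = (189/599, 360/599, 50/599)

This is a birth-death chain on three states, which satisfies detailed balance: π_1 · P_{12} = π_2 · P_{21} and π_2 · P_{23} = π_3 · P_{32}.
From π_1 · 5/7 = π_2 · 3/8: π_2/π_1 = (5/7)/(3/8) = 40/21.
From π_2 · 1/9 = π_3 · 4/5: π_3/π_2 = (1/9)/(4/5) = 5/36.
Take π_1 proportional to 1; then unnormalized π = (1, 40/21, 50/189). Normalize by dividing by the sum 599/189:
  π = (189/599, 360/599, 50/599).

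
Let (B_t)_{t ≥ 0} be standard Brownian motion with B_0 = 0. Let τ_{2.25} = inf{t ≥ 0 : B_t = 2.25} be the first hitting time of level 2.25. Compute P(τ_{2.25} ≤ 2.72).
P(τ_{2.25} ≤ 2.72) = 2(1 − Φ(2.25/√2.72)) = 2(1 − Φ(1.3643)) ≈ 0.1725

By the reflection principle for standard BM, P(τ_b ≤ t) = 2 · P(B_t ≥ b). Since B_t ~ N(0, t), P(B_t ≥ 2.25) = 1 − Φ(2.25/√t) = 1 − Φ(2.25/√2.72) = 1 − Φ(1.3643) ≈ 0.08624. Doubling: P(τ_{2.25} ≤ 2.72) ≈ 2 · 0.08624 = 0.17248 ≈ 0.1725.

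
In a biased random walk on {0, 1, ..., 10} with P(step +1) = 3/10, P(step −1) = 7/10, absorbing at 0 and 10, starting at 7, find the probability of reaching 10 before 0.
P(hit 10 before 0) = (1 − (7/3)^7) / (1 − (7/3)^10) = 5544153/70604050

Let u_k denote P(reach 10 before 0 | start at k). Boundary: u_0 = 0, u_10 = 1. Recurrence: u_k = 3/10·u_{k+1} + 7/10·u_{k-1} for 1 ≤ k ≤ 9. Try u_k = A + B·r^k with r = q/p = (7/10)/(3/10) = 7/3. Substitution satisfies the recurrence; boundary conditions give:
  u_k = (1 − r^k) / (1 − r^N) = (1 − (7/3)^7) / (1 − (7/3)^10) = 5544153/70604050.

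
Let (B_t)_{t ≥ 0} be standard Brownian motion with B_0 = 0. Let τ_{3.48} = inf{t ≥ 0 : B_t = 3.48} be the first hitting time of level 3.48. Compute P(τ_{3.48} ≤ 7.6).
P(τ_{3.48} ≤ 7.6) = 2(1 − Φ(3.48/√7.6)) = 2(1 − Φ(1.2623)) ≈ 0.2068

By the reflection principle for standard BM, P(τ_b ≤ t) = 2 · P(B_t ≥ b). Since B_t ~ N(0, t), P(B_t ≥ 3.48) = 1 − Φ(3.48/√t) = 1 − Φ(3.48/√7.6) = 1 − Φ(1.2623) ≈ 0.10342. Doubling: P(τ_{3.48} ≤ 7.6) ≈ 2 · 0.10342 = 0.20684 ≈ 0.2068.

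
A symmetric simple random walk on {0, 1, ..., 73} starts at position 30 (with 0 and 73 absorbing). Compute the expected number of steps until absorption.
E[τ | X_0 = 30] = 1290

Let v_k = E[τ | X_0 = k]. Boundary: v_0 = v_73 = 0. Recurrence: v_k = 1 + (v_{k-1} + v_{k+1})/2 for 1 ≤ k ≤ 72. The particular solution to v_k − (v_{k-1} + v_{k+1})/2 = 1 is v_k = −k^2. Adding homogeneous solution A + B k and matching boundaries gives v_k = k (73 − k). Substituting k = 30: v_30 = 30 · 43 = 1290.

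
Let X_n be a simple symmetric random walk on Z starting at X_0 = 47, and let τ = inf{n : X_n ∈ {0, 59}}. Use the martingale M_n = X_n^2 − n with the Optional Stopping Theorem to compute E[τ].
E[τ] = 564

M_n = X_n^2 − n is a martingale (since E[X_{n+1}^2 | F_n] = X_n^2 + 1). By OST (τ has finite mean in a bounded region), E[M_τ] = E[M_0] = X_0^2 − 0 = 47^2 = 2209. Also E[M_τ] = E[X_τ^2] − E[τ]. The walk exits at 0 or 59, with P(hit 59 first) = 47/59, so E[X_τ^2] = 59^2 · 47/59 + 0 = 2773. Thus E[τ] = E[X_τ^2] − E[M_τ] = 2773 − 2209 = 564 = 47(59 − 47) = 564.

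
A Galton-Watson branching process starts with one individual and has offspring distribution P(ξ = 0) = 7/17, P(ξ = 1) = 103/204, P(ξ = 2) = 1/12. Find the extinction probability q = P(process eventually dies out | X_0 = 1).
q = 1

Mean offspring μ = 0·7/17 + 1·103/204 + 2·1/12 = 137/204 ≤ 1. For μ ≤ 1 with offspring not concentrated at 1, the Galton-Watson process goes extinct almost surely, so q = 1.
(Algebraic check: The pgf is f(s) = 7/17 + 103/204·s + 1/12·s². The extinction probability q is the smallest fixed point of f in [0, 1]. Setting s = f(s):
  1/12·s² + (103/204 − 1)·s + 7/17 = 0
  1/12·s² − (7/17 + 1/12)·s + 7/17 = 0
which factors as (s − 1)·(1/12·s − 7/17) = 0, giving roots s = 1 and s = (7/17)/(1/12) = 84/17. Since 84/17 ≥ 1, the smallest root in [0, 1] is s = 1.)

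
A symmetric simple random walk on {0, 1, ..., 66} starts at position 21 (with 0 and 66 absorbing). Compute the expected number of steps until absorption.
E[τ | X_0 = 21] = 945

Let v_k = E[τ | X_0 = k]. Boundary: v_0 = v_66 = 0. Recurrence: v_k = 1 + (v_{k-1} + v_{k+1})/2 for 1 ≤ k ≤ 65. The particular solution to v_k − (v_{k-1} + v_{k+1})/2 = 1 is v_k = −k^2. Adding homogeneous solution A + B k and matching boundaries gives v_k = k (66 − k). Substituting k = 21: v_21 = 21 · 45 = 945.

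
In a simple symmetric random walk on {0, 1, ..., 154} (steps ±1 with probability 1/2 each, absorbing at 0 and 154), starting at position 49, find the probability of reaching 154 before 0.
P(hit 154 before 0) = 49/154 = 7/22

Let u_k = P(hit 154 before 0 | start at k). Then u_0 = 0, u_154 = 1, and u_k = u_{k-1}/2 + u_{k+1}/2 for 1 ≤ k ≤ 153. This harmonic recurrence is solved by u_k = k/154, giving u_49 = 49/154 = 7/22.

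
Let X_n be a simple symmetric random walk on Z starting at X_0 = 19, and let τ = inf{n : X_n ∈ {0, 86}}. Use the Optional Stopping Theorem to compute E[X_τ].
E[X_τ] = 19

X_n is a martingale and τ is a bounded-mean stopping time (indeed τ is finite a.s. with bounded expectation since the walk is in a bounded region). By the OST, E[X_τ] = E[X_0] = 19. Equivalently: E[X_τ] = 86 · P(hit 86 first) + 0 · P(hit 0 first) = 86 · (19/86) = 19.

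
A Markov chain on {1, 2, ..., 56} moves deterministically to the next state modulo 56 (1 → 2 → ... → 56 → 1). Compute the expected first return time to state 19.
E[T_19 | X_0 = 19] = 56

The chain cycles deterministically, so starting at state 19 it returns in exactly 56 steps. Equivalently, the stationary distribution is uniform π_j = 1/56 for every state j, so by Kac's formula E[T_19] = 1/π_19 = 56.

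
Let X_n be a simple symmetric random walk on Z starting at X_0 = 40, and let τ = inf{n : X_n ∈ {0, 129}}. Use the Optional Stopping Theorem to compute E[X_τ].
E[X_τ] = 40

X_n is a martingale and τ is a bounded-mean stopping time (indeed τ is finite a.s. with bounded expectation since the walk is in a bounded region). By the OST, E[X_τ] = E[X_0] = 40. Equivalently: E[X_τ] = 129 · P(hit 129 first) + 0 · P(hit 0 first) = 129 · (40/129) = 40.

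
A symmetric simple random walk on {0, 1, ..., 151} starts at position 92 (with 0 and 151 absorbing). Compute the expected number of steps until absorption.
E[τ | X_0 = 92] = 5428

Let v_k = E[τ | X_0 = k]. Boundary: v_0 = v_151 = 0. Recurrence: v_k = 1 + (v_{k-1} + v_{k+1})/2 for 1 ≤ k ≤ 150. The particular solution to v_k − (v_{k-1} + v_{k+1})/2 = 1 is v_k = −k^2. Adding homogeneous solution A + B k and matching boundaries gives v_k = k (151 − k). Substituting k = 92: v_92 = 92 · 59 = 5428.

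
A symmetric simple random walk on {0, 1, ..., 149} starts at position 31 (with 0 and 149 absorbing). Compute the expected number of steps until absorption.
E[τ | X_0 = 31] = 3658

Let v_k = E[τ | X_0 = k]. Boundary: v_0 = v_149 = 0. Recurrence: v_k = 1 + (v_{k-1} + v_{k+1})/2 for 1 ≤ k ≤ 148. The particular solution to v_k − (v_{k-1} + v_{k+1})/2 = 1 is v_k = −k^2. Adding homogeneous solution A + B k and matching boundaries gives v_k = k (149 − k). Substituting k = 31: v_31 = 31 · 118 = 3658.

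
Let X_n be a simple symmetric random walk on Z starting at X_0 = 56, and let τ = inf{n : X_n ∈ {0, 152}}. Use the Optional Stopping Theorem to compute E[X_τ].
E[X_τ] = 56

X_n is a martingale and τ is a bounded-mean stopping time (indeed τ is finite a.s. with bounded expectation since the walk is in a bounded region). By the OST, E[X_τ] = E[X_0] = 56. Equivalently: E[X_τ] = 152 · P(hit 152 first) + 0 · P(hit 0 first) = 152 · (56/152) = 56.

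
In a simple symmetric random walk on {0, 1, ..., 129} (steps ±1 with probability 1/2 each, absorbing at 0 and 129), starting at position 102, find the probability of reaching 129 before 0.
P(hit 129 before 0) = 102/129 = 34/43

Let u_k = P(hit 129 before 0 | start at k). Then u_0 = 0, u_129 = 1, and u_k = u_{k-1}/2 + u_{k+1}/2 for 1 ≤ k ≤ 128. This harmonic recurrence is solved by u_k = k/129, giving u_102 = 102/129 = 34/43.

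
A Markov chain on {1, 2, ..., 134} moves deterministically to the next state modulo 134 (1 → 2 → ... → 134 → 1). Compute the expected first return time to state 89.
E[T_89 | X_0 = 89] = 134

The chain cycles deterministically, so starting at state 89 it returns in exactly 134 steps. Equivalently, the stationary distribution is uniform π_j = 1/134 for every state j, so by Kac's formula E[T_89] = 1/π_89 = 134.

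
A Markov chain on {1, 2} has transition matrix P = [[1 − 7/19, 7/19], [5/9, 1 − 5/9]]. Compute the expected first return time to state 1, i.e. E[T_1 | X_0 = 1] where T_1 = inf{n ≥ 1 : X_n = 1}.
E[T_1 | X_0 = 1] = 1/π_1 = 158/95

For an irreducible recurrent Markov chain with stationary distribution π, E[T_i | X_0 = i] = 1/π_i (Kac's formula). Here π_1 = (5/9)/(7/19 + 5/9) = (5/9)/(158/171) = 95/158, so E[T_1 | X_0 = 1] = 1/π_1 = (7/19 + 5/9)/(5/9) = (158/171)/(5/9) = 158/95.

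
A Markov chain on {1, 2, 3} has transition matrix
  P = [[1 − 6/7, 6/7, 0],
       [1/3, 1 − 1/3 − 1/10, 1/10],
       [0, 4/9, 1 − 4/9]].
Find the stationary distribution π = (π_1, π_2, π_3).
π = (20/83, 360/581, 81/581)

This is a birth-death chain on three states, which satisfies detailed balance: π_1 · P_{12} = π_2 · P_{21} and π_2 · P_{23} = π_3 · P_{32}.
From π_1 · 6/7 = π_2 · 1/3: π_2/π_1 = (6/7)/(1/3) = 18/7.
From π_2 · 1/10 = π_3 · 4/9: π_3/π_2 = (1/10)/(4/9) = 9/40.
Take π_1 proportional to 1; then unnormalized π = (1, 18/7, 81/140). Normalize by dividing by the sum 83/20:
  π = (20/83, 360/581, 81/581).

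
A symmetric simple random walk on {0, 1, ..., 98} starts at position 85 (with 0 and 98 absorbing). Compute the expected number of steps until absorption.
E[τ | X_0 = 85] = 1105

Let v_k = E[τ | X_0 = k]. Boundary: v_0 = v_98 = 0. Recurrence: v_k = 1 + (v_{k-1} + v_{k+1})/2 for 1 ≤ k ≤ 97. The particular solution to v_k − (v_{k-1} + v_{k+1})/2 = 1 is v_k = −k^2. Adding homogeneous solution A + B k and matching boundaries gives v_k = k (98 − k). Substituting k = 85: v_85 = 85 · 13 = 1105.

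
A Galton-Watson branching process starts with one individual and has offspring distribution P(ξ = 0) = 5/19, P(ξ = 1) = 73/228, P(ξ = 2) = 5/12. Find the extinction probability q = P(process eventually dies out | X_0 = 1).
q = 12/19

The pgf is f(s) = 5/19 + 73/228·s + 5/12·s². The extinction probability q is the smallest fixed point of f in [0, 1]. Setting s = f(s):
  5/12·s² + (73/228 − 1)·s + 5/19 = 0
  5/12·s² − (5/19 + 5/12)·s + 5/19 = 0
which factors as (s − 1)·(5/12·s − 5/19) = 0, giving roots s = 1 and s = (5/19)/(5/12) = 12/19.
Mean offspring μ = 73/228 + 2·5/12 = 263/228 > 1 (supercritical), so q < 1. The extinction probability is the smaller root: q = (5/19)/(5/12) = 12/19.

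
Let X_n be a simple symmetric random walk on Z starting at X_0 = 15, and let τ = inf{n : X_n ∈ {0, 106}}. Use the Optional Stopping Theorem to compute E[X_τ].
E[X_τ] = 15

X_n is a martingale and τ is a bounded-mean stopping time (indeed τ is finite a.s. with bounded expectation since the walk is in a bounded region). By the OST, E[X_τ] = E[X_0] = 15. Equivalently: E[X_τ] = 106 · P(hit 106 first) + 0 · P(hit 0 first) = 106 · (15/106) = 15.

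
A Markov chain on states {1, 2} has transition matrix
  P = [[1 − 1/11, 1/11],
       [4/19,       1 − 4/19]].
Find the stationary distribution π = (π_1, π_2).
π_1 = 44/63, π_2 = 19/63

Solve πP = π with π_1 + π_2 = 1. From πP = π: π_1 · (1 − 1/11) + π_2 · 4/19 = π_1 ⇒ π_2 · 4/19 = π_1 · 1/11 ⇒ π_2/π_1 = (1/11)/(4/19) = 19/44. Together with π_1 + π_2 = 1:
  π_1 = (4/19)/(1/11 + 4/19) = (4/19)/(63/209) = 44/63,
  π_2 = (1/11)/(1/11 + 4/19) = (1/11)/(63/209) = 19/63.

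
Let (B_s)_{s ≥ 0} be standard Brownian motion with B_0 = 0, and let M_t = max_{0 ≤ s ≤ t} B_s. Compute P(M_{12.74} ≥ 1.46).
P(M_{12.74} ≥ 1.46) = 2·P(B_{12.74} ≥ 1.46) = 2(1 − Φ(1.46/√12.74)) ≈ 0.6825

By the reflection principle for Brownian motion, P(M_t ≥ a) = 2 · P(B_t ≥ a) for a ≥ 0. Since B_t ~ N(0, t), P(B_t ≥ 1.46) = 1 − Φ(1.46/√t) = 1 − Φ(1.46/√12.74) = 1 − Φ(0.4090). So
  P(M_{12.74} ≥ 1.46) = 2(1 − Φ(0.4090)) ≈ 0.6825.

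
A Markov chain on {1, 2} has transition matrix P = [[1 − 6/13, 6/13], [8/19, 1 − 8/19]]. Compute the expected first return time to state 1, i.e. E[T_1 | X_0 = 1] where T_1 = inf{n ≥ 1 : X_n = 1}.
E[T_1 | X_0 = 1] = 1/π_1 = 109/52

For an irreducible recurrent Markov chain with stationary distribution π, E[T_i | X_0 = i] = 1/π_i (Kac's formula). Here π_1 = (8/19)/(6/13 + 8/19) = (8/19)/(218/247) = 52/109, so E[T_1 | X_0 = 1] = 1/π_1 = (6/13 + 8/19)/(8/19) = (218/247)/(8/19) = 109/52.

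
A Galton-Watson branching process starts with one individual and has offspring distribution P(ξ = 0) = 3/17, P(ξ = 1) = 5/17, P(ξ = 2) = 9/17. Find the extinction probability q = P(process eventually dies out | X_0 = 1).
q = 1/3

The pgf is f(s) = 3/17 + 5/17·s + 9/17·s². The extinction probability q is the smallest fixed point of f in [0, 1]. Setting s = f(s):
  9/17·s² + (5/17 − 1)·s + 3/17 = 0
  9/17·s² − (3/17 + 9/17)·s + 3/17 = 0
which factors as (s − 1)·(9/17·s − 3/17) = 0, giving roots s = 1 and s = (3/17)/(9/17) = 1/3.
Mean offspring μ = 5/17 + 2·9/17 = 23/17 > 1 (supercritical), so q < 1. The extinction probability is the smaller root: q = (3/17)/(9/17) = 1/3.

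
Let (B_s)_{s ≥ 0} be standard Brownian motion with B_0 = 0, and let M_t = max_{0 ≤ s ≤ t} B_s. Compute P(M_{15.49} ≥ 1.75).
P(M_{15.49} ≥ 1.75) = 2·P(B_{15.49} ≥ 1.75) = 2(1 − Φ(1.75/√15.49)) ≈ 0.6566

By the reflection principle for Brownian motion, P(M_t ≥ a) = 2 · P(B_t ≥ a) for a ≥ 0. Since B_t ~ N(0, t), P(B_t ≥ 1.75) = 1 − Φ(1.75/√t) = 1 − Φ(1.75/√15.49) = 1 − Φ(0.4446). So
  P(M_{15.49} ≥ 1.75) = 2(1 − Φ(0.4446)) ≈ 0.6566.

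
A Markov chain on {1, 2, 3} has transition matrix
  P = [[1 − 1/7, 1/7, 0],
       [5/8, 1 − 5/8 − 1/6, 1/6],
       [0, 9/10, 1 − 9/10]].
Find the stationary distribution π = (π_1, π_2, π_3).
π = (945/1201, 216/1201, 40/1201)

This is a birth-death chain on three states, which satisfies detailed balance: π_1 · P_{12} = π_2 · P_{21} and π_2 · P_{23} = π_3 · P_{32}.
From π_1 · 1/7 = π_2 · 5/8: π_2/π_1 = (1/7)/(5/8) = 8/35.
From π_2 · 1/6 = π_3 · 9/10: π_3/π_2 = (1/6)/(9/10) = 5/27.
Take π_1 proportional to 1; then unnormalized π = (1, 8/35, 8/189). Normalize by dividing by the sum 1201/945:
  π = (945/1201, 216/1201, 40/1201).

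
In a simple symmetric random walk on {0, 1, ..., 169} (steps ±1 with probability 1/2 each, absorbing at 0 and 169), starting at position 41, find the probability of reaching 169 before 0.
P(hit 169 before 0) = 41/169

Let u_k = P(hit 169 before 0 | start at k). Then u_0 = 0, u_169 = 1, and u_k = u_{k-1}/2 + u_{k+1}/2 for 1 ≤ k ≤ 168. This harmonic recurrence is solved by u_k = k/169, giving u_41 = 41/169.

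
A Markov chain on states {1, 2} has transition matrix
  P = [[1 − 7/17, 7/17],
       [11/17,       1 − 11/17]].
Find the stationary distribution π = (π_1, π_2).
π_1 = 11/18, π_2 = 7/18

Solve πP = π with π_1 + π_2 = 1. From πP = π: π_1 · (1 − 7/17) + π_2 · 11/17 = π_1 ⇒ π_2 · 11/17 = π_1 · 7/17 ⇒ π_2/π_1 = (7/17)/(11/17) = 7/11. Together with π_1 + π_2 = 1:
  π_1 = (11/17)/(7/17 + 11/17) = (11/17)/(18/17) = 11/18,
  π_2 = (7/17)/(7/17 + 11/17) = (7/17)/(18/17) = 7/18.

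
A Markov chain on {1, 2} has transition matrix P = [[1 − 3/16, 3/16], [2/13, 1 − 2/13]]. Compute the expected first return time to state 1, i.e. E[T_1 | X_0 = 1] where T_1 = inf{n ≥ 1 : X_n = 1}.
E[T_1 | X_0 = 1] = 1/π_1 = 71/32

For an irreducible recurrent Markov chain with stationary distribution π, E[T_i | X_0 = i] = 1/π_i (Kac's formula). Here π_1 = (2/13)/(3/16 + 2/13) = (2/13)/(71/208) = 32/71, so E[T_1 | X_0 = 1] = 1/π_1 = (3/16 + 2/13)/(2/13) = (71/208)/(2/13) = 71/32.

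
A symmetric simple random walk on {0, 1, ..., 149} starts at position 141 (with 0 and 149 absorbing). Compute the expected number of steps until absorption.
E[τ | X_0 = 141] = 1128

Let v_k = E[τ | X_0 = k]. Boundary: v_0 = v_149 = 0. Recurrence: v_k = 1 + (v_{k-1} + v_{k+1})/2 for 1 ≤ k ≤ 148. The particular solution to v_k − (v_{k-1} + v_{k+1})/2 = 1 is v_k = −k^2. Adding homogeneous solution A + B k and matching boundaries gives v_k = k (149 − k). Substituting k = 141: v_141 = 141 · 8 = 1128.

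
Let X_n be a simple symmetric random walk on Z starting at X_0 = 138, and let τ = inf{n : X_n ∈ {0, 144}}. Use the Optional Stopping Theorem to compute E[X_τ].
E[X_τ] = 138

X_n is a martingale and τ is a bounded-mean stopping time (indeed τ is finite a.s. with bounded expectation since the walk is in a bounded region). By the OST, E[X_τ] = E[X_0] = 138. Equivalently: E[X_τ] = 144 · P(hit 144 first) + 0 · P(hit 0 first) = 144 · (138/144) = 138.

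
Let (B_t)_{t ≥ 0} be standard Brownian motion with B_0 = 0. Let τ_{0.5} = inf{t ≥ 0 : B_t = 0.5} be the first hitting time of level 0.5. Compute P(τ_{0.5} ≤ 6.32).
P(τ_{0.5} ≤ 6.32) = 2(1 − Φ(0.5/√6.32)) = 2(1 − Φ(0.1989)) ≈ 0.8423

By the reflection principle for standard BM, P(τ_b ≤ t) = 2 · P(B_t ≥ b). Since B_t ~ N(0, t), P(B_t ≥ 0.5) = 1 − Φ(0.5/√t) = 1 − Φ(0.5/√6.32) = 1 − Φ(0.1989) ≈ 0.42117. Doubling: P(τ_{0.5} ≤ 6.32) ≈ 2 · 0.42117 = 0.84234 ≈ 0.8423.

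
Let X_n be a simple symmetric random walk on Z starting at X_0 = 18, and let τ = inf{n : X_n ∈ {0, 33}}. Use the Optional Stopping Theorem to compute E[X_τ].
E[X_τ] = 18

X_n is a martingale and τ is a bounded-mean stopping time (indeed τ is finite a.s. with bounded expectation since the walk is in a bounded region). By the OST, E[X_τ] = E[X_0] = 18. Equivalently: E[X_τ] = 33 · P(hit 33 first) + 0 · P(hit 0 first) = 33 · (18/33) = 18.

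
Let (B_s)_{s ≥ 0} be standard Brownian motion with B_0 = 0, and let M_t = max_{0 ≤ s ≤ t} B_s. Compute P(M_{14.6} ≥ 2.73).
P(M_{14.6} ≥ 2.73) = 2·P(B_{14.6} ≥ 2.73) = 2(1 − Φ(2.73/√14.6)) ≈ 0.4749

By the reflection principle for Brownian motion, P(M_t ≥ a) = 2 · P(B_t ≥ a) for a ≥ 0. Since B_t ~ N(0, t), P(B_t ≥ 2.73) = 1 − Φ(2.73/√t) = 1 − Φ(2.73/√14.6) = 1 − Φ(0.7145). So
  P(M_{14.6} ≥ 2.73) = 2(1 − Φ(0.7145)) ≈ 0.4749.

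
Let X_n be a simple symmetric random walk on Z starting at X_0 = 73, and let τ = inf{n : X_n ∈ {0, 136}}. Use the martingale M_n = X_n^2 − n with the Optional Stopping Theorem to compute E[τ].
E[τ] = 4599

M_n = X_n^2 − n is a martingale (since E[X_{n+1}^2 | F_n] = X_n^2 + 1). By OST (τ has finite mean in a bounded region), E[M_τ] = E[M_0] = X_0^2 − 0 = 73^2 = 5329. Also E[M_τ] = E[X_τ^2] − E[τ]. The walk exits at 0 or 136, with P(hit 136 first) = 73/136, so E[X_τ^2] = 136^2 · 73/136 + 0 = 9928. Thus E[τ] = E[X_τ^2] − E[M_τ] = 9928 − 5329 = 4599 = 73(136 − 73) = 4599.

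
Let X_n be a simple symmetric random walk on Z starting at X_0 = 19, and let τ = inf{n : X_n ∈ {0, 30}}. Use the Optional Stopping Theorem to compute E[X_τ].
E[X_τ] = 19

X_n is a martingale and τ is a bounded-mean stopping time (indeed τ is finite a.s. with bounded expectation since the walk is in a bounded region). By the OST, E[X_τ] = E[X_0] = 19. Equivalently: E[X_τ] = 30 · P(hit 30 first) + 0 · P(hit 0 first) = 30 · (19/30) = 19.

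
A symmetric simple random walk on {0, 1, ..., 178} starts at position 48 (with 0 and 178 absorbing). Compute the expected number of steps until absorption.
E[τ | X_0 = 48] = 6240

Let v_k = E[τ | X_0 = k]. Boundary: v_0 = v_178 = 0. Recurrence: v_k = 1 + (v_{k-1} + v_{k+1})/2 for 1 ≤ k ≤ 177. The particular solution to v_k − (v_{k-1} + v_{k+1})/2 = 1 is v_k = −k^2. Adding homogeneous solution A + B k and matching boundaries gives v_k = k (178 − k). Substituting k = 48: v_48 = 48 · 130 = 6240.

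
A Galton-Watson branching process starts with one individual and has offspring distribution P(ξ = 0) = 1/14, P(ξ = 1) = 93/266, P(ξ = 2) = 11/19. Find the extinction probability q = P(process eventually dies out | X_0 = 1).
q = 19/154

The pgf is f(s) = 1/14 + 93/266·s + 11/19·s². The extinction probability q is the smallest fixed point of f in [0, 1]. Setting s = f(s):
  11/19·s² + (93/266 − 1)·s + 1/14 = 0
  11/19·s² − (1/14 + 11/19)·s + 1/14 = 0
which factors as (s − 1)·(11/19·s − 1/14) = 0, giving roots s = 1 and s = (1/14)/(11/19) = 19/154.
Mean offspring μ = 93/266 + 2·11/19 = 401/266 > 1 (supercritical), so q < 1. The extinction probability is the smaller root: q = (1/14)/(11/19) = 19/154.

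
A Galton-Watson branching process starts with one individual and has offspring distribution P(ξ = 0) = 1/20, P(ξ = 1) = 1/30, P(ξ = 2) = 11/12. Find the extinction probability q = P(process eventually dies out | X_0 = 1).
q = 3/55

The pgf is f(s) = 1/20 + 1/30·s + 11/12·s². The extinction probability q is the smallest fixed point of f in [0, 1]. Setting s = f(s):
  11/12·s² + (1/30 − 1)·s + 1/20 = 0
  11/12·s² − (1/20 + 11/12)·s + 1/20 = 0
which factors as (s − 1)·(11/12·s − 1/20) = 0, giving roots s = 1 and s = (1/20)/(11/12) = 3/55.
Mean offspring μ = 1/30 + 2·11/12 = 28/15 > 1 (supercritical), so q < 1. The extinction probability is the smaller root: q = (1/20)/(11/12) = 3/55.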